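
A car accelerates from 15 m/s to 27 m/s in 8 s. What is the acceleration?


Given: initial velocity v0 = 15 m/s, final velocity v = 27 m/s, time t = 8 s
Using a = (v - v0) / t
a = (27 - 15) / 8
a = 12 / 8
a = 3/2 m/s^2

3/2 m/s^2


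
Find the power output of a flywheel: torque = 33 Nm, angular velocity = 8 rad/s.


Given: tau = 33 Nm, omega = 8 rad/s
Using P = tau * omega
P = 33 * 8
P = 264 W

264 W


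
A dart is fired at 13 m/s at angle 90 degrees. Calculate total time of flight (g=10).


Given: v0 = 13 m/s, theta = 90 deg, g = 10 m/s^2
sin(90) = 1
Using T = 2*v0*sin(theta) / g
T = 2*13*1 / 10
T = 26 / 10
T = 13/5 s

13/5 s


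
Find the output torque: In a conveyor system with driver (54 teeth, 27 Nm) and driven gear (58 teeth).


Given: N1 = 54, N2 = 58, T1 = 27 Nm
Using T2/T1 = N2/N1
T2 = T1 * N2 / N1
T2 = 27 * 58 / 54
T2 = 1566 / 54
T2 = 29 Nm

29 Nm


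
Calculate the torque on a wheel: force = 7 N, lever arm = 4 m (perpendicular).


Given: F = 7 N, r = 4 m, angle = 90 deg (perpendicular)
Using tau = F * r * sin(90)
sin(90) = 1
tau = 7 * 4 * 1
tau = 28 Nm

28 Nm


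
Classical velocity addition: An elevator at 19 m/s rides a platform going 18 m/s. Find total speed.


Given: object velocity = 19 m/s, platform velocity = 18 m/s (same direction)
Using classical velocity addition: v_total = v_object + v_platform
v_total = 19 + 18
v_total = 37 m/s

37 m/s


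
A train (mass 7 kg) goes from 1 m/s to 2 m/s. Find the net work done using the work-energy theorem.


Given: m = 7 kg, v0 = 1 m/s, v = 2 m/s
Using W = (1/2)*m*(v^2 - v0^2)
v^2 = 2^2 = 4
v0^2 = 1^2 = 1
v^2 - v0^2 = 4 - 1 = 3
W = (1/2)*7*3 = 21/2 J

21/2 J


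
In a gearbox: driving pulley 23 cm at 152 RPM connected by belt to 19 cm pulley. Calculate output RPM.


Given: D1 = 23 cm, w1 = 152 RPM, D2 = 19 cm
Using D1*w1 = D2*w2
w2 = D1*w1 / D2
w2 = 23*152 / 19
w2 = 3496 / 19
w2 = 184 RPM

184 RPM


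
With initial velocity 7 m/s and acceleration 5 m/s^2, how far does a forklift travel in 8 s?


Given: v0 = 7 m/s, a = 5 m/s^2, t = 8 s
Using s = v0*t + (1/2)*a*t^2
s = 7*8 + (1/2)*5*8^2
s = 56 + (1/2)*320
s = 56 + 160
s = 216

216 m


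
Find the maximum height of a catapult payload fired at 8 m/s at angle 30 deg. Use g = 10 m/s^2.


Given: v0 = 8 m/s, theta = 30 deg, g = 10 m/s^2
sin^2(30) = 1/4
Using H = v0^2 * sin^2(theta) / (2*g)
H = 8^2 * 1/4 / (2*10)
H = 64 * 1/4 / 20
H = 16 / 20
H = 4/5 m

4/5 m


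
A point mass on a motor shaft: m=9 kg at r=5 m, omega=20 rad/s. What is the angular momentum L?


Given: m = 9 kg, r = 5 m, omega = 20 rad/s
For a point mass: I = m*r^2
I = 9*5^2 = 9*25 = 225
L = I*omega = 225*20
L = 4500 kg*m^2/s

4500 kg*m^2/s


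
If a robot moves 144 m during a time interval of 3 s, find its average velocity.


Given: distance d = 144 m, time t = 3 s
Using v = d / t
v = 144 / 3
v = 48 m/s

48 m/s


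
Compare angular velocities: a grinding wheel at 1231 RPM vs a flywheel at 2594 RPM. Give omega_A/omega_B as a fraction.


Given: RPM_A = 1231, RPM_B = 2594
omega = 2*pi*RPM/60, so omega_A/omega_B = RPM_A / RPM_B
omega_A/omega_B = 1231 / 2594
omega_A/omega_B = 1231/2594

1231/2594


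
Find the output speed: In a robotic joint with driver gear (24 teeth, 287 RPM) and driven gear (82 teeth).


Given: N1 = 24 teeth, w1 = 287 RPM, N2 = 82 teeth
Using N1*w1 = N2*w2
w2 = N1*w1 / N2
w2 = 24*287 / 82
w2 = 6888 / 82
w2 = 84 RPM

84 RPM


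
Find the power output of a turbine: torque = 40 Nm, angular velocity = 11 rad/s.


Given: tau = 40 Nm, omega = 11 rad/s
Using P = tau * omega
P = 40 * 11
P = 440 W

440 W


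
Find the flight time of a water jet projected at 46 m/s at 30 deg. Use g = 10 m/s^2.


Given: v0 = 46 m/s, theta = 30 deg, g = 10 m/s^2
sin(30) = 1/2
Using T = 2*v0*sin(theta) / g
T = 2*46*1/2 / 10
T = 46 / 10
T = 23/5 s

23/5 s


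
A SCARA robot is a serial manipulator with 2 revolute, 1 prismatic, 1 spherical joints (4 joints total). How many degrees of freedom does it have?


Given: serial robot with 2 revolute, 1 prismatic, 1 spherical joints
DOF contribution per joint type: revolute=1, prismatic=1, spherical=3, fixed=0
DOF = 2*1 + 1*1 + 1*3
DOF = 6

6


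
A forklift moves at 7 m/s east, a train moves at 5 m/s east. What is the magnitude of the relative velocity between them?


Given: v_A = 7 m/s east, v_B = 5 m/s east
Both move in the same direction; relative speed = |v_A - v_B|
|7 - 5| = |2|
= 2 m/s

2 m/s


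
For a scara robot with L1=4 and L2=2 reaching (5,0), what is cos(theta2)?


Given: L1 = 4, L2 = 2, target (x, y) = (5, 0)
Using cos(theta2) = (x^2 + y^2 - L1^2 - L2^2) / (2*L1*L2)
x^2 + y^2 = 5^2 + 0 = 25
L1^2 + L2^2 = 16 + 4 = 20
Numerator = 25 - 20 = 5
Denominator = 2*4*2 = 16
cos(theta2) = 5/16 = 5/16

5/16


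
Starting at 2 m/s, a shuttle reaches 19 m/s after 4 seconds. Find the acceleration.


Given: initial velocity v0 = 2 m/s, final velocity v = 19 m/s, time t = 4 s
Using a = (v - v0) / t
a = (19 - 2) / 4
a = 17 / 4
a = 17/4 m/s^2

17/4 m/s^2


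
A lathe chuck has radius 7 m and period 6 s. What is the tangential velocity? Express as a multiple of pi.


Given: radius r = 7 m, period T = 6 s
Using v = 2*pi*r / T
v = 2*pi*7 / 6
v = 14*pi / 6
v = 7/3*pi m/s

7/3*pi m/s


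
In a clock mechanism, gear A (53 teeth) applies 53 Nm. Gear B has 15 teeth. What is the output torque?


Given: N1 = 53, N2 = 15, T1 = 53 Nm
Using T2/T1 = N2/N1
T2 = T1 * N2 / N1
T2 = 53 * 15 / 53
T2 = 795 / 53
T2 = 15 Nm

15 Nm


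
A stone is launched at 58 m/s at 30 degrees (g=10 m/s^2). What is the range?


Given: v0 = 58 m/s, theta = 30 deg, g = 10 m/s^2
sin(2*30) = sin(60) = sqrt(3)/2
Using R = v0^2 * sin(2*theta) / g
R = 58^2 * (sqrt(3)/2) / 10
R = 3364 * sqrt(3) / 20
R = 841/5*sqrt(3) m

841/5*sqrt(3) m


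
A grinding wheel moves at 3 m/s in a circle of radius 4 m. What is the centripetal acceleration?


Given: v = 3 m/s, r = 4 m
Using a_c = v^2 / r
a_c = 3^2 / 4
a_c = 9 / 4
a_c = 9/4 m/s^2

9/4 m/s^2


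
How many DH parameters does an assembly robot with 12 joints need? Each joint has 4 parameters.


Given: 12 joints, 4 DH parameters per joint (d, theta, a, alpha)
Total DH parameters = number_of_joints * 4
Total = 12 * 4
Total = 48

48


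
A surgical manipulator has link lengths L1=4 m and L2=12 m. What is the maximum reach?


Given: L1 = 4 m, L2 = 12 m
For a 2-link planar arm, max reach = L1 + L2 (fully extended)
Max reach = 4 + 12
Max reach = 16 m

16 m


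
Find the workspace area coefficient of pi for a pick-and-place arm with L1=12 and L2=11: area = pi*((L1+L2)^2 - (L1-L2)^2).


Given: L1 = 12, L2 = 11
(L1+L2)^2 = (23)^2 = 529
(L1-L2)^2 = (1)^2 = 1
Difference = 529 - 1 = 528
This equals 4*L1*L2 = 4*12*11 = 528
Workspace area = 528*pi

528


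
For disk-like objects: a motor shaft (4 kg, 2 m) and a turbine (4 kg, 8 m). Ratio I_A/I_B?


Given: M1=4 kg, R1=2 m, M2=4 kg, R2=8 m
For a disk: I = (1/2)*M*R^2, so I_A/I_B = (M1*R1^2)/(M2*R2^2)
M1*R1^2 = 4*4 = 16
M2*R2^2 = 4*64 = 256
I_A/I_B = 16/256 = 1/16

1/16


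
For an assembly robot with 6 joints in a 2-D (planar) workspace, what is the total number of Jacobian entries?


Given: task space dimension = 2, joints = 6
Jacobian is a 2 x 6 matrix
Total entries = rows * columns
Total = 2 * 6
Total = 12

12


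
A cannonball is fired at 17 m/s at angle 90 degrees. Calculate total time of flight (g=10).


Given: v0 = 17 m/s, theta = 90 deg, g = 10 m/s^2
sin(90) = 1
Using T = 2*v0*sin(theta) / g
T = 2*17*1 / 10
T = 34 / 10
T = 17/5 s

17/5 s


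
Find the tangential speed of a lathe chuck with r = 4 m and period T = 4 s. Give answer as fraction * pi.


Given: radius r = 4 m, period T = 4 s
Using v = 2*pi*r / T
v = 2*pi*4 / 4
v = 8*pi / 4
v = 2*pi m/s

2*pi m/s


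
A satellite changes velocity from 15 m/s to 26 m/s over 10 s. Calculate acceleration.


Given: initial velocity v0 = 15 m/s, final velocity v = 26 m/s, time t = 10 s
Using a = (v - v0) / t
a = (26 - 15) / 10
a = 11 / 10
a = 11/10 m/s^2

11/10 m/s^2


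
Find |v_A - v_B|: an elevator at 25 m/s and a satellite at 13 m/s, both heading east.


Given: v_A = 25 m/s east, v_B = 13 m/s east
Both move in the same direction; relative speed = |v_A - v_B|
|25 - 13| = |12|
= 12 m/s

12 m/s


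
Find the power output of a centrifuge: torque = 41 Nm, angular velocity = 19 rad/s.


Given: tau = 41 Nm, omega = 19 rad/s
Using P = tau * omega
P = 41 * 19
P = 779 W

779 W


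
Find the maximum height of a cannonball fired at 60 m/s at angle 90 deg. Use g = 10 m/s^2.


Given: v0 = 60 m/s, theta = 90 deg, g = 10 m/s^2
sin^2(90) = 1
Using H = v0^2 * sin^2(theta) / (2*g)
H = 60^2 * 1 / (2*10)
H = 3600 * 1 / 20
H = 3600 / 20
H = 180 m

180 m


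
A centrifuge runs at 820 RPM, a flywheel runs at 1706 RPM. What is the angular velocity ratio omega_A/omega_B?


Given: RPM_A = 820, RPM_B = 1706
omega = 2*pi*RPM/60, so omega_A/omega_B = RPM_A / RPM_B
omega_A/omega_B = 820 / 1706
omega_A/omega_B = 410/853

410/853


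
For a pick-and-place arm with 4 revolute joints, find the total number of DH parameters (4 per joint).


Given: 4 joints, 4 DH parameters per joint (d, theta, a, alpha)
Total DH parameters = number_of_joints * 4
Total = 4 * 4
Total = 16

16


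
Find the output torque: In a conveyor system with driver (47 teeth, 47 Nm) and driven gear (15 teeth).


Given: N1 = 47, N2 = 15, T1 = 47 Nm
Using T2/T1 = N2/N1
T2 = T1 * N2 / N1
T2 = 47 * 15 / 47
T2 = 705 / 47
T2 = 15 Nm

15 Nm


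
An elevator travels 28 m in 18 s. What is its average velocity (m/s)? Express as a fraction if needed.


Given: distance d = 28 m, time t = 18 s
Using v = d / t
v = 28 / 18
v = 14/9 m/s

14/9 m/s


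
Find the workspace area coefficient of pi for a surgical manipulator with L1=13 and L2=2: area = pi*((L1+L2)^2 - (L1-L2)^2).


Given: L1 = 13, L2 = 2
(L1+L2)^2 = (15)^2 = 225
(L1-L2)^2 = (11)^2 = 121
Difference = 225 - 121 = 104
This equals 4*L1*L2 = 4*13*2 = 104
Workspace area = 104*pi

104


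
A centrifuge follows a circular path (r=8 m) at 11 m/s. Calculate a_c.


Given: v = 11 m/s, r = 8 m
Using a_c = v^2 / r
a_c = 11^2 / 8
a_c = 121 / 8
a_c = 121/8 m/s^2

121/8 m/s^2


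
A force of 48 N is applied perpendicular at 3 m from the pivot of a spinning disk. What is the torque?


Given: F = 48 N, r = 3 m, angle = 90 deg (perpendicular)
Using tau = F * r * sin(90)
sin(90) = 1
tau = 48 * 3 * 1
tau = 144 Nm

144 Nm


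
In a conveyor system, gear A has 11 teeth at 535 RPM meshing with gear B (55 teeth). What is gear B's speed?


Given: N1 = 11 teeth, w1 = 535 RPM, N2 = 55 teeth
Using N1*w1 = N2*w2
w2 = N1*w1 / N2
w2 = 11*535 / 55
w2 = 5885 / 55
w2 = 107 RPM

107 RPM


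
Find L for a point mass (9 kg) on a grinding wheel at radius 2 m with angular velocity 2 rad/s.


Given: m = 9 kg, r = 2 m, omega = 2 rad/s
For a point mass: I = m*r^2
I = 9*2^2 = 9*4 = 36
L = I*omega = 36*2
L = 72 kg*m^2/s

72 kg*m^2/s


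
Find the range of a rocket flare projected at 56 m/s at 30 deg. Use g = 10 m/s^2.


Given: v0 = 56 m/s, theta = 30 deg, g = 10 m/s^2
sin(2*30) = sin(60) = sqrt(3)/2
Using R = v0^2 * sin(2*theta) / g
R = 56^2 * (sqrt(3)/2) / 10
R = 3136 * sqrt(3) / 20
R = 784/5*sqrt(3) m

784/5*sqrt(3) m


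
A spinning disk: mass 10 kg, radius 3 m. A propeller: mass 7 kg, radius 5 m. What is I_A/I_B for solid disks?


Given: M1=10 kg, R1=3 m, M2=7 kg, R2=5 m
For a disk: I = (1/2)*M*R^2, so I_A/I_B = (M1*R1^2)/(M2*R2^2)
M1*R1^2 = 10*9 = 90
M2*R2^2 = 7*25 = 175
I_A/I_B = 90/175 = 18/35

18/35


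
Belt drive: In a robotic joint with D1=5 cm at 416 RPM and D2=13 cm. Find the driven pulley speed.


Given: D1 = 5 cm, w1 = 416 RPM, D2 = 13 cm
Using D1*w1 = D2*w2
w2 = D1*w1 / D2
w2 = 5*416 / 13
w2 = 2080 / 13
w2 = 160 RPM

160 RPM


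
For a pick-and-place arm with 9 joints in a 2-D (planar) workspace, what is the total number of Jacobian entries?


Given: task space dimension = 2, joints = 9
Jacobian is a 2 x 9 matrix
Total entries = rows * columns
Total = 2 * 9
Total = 18

18


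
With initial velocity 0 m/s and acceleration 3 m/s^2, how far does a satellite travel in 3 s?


Given: v0 = 0 m/s, a = 3 m/s^2, t = 3 s
Using s = v0*t + (1/2)*a*t^2
s = 0*3 + (1/2)*3*3^2
s = 0 + (1/2)*27
s = 0 + 27/2
s = 27/2

27/2 m


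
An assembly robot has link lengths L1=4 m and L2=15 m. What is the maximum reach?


Given: L1 = 4 m, L2 = 15 m
For a 2-link planar arm, max reach = L1 + L2 (fully extended)
Max reach = 4 + 15
Max reach = 19 m

19 m


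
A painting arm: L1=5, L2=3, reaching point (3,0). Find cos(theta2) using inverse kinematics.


Given: L1 = 5, L2 = 3, target (x, y) = (3, 0)
Using cos(theta2) = (x^2 + y^2 - L1^2 - L2^2) / (2*L1*L2)
x^2 + y^2 = 3^2 + 0 = 9
L1^2 + L2^2 = 25 + 9 = 34
Numerator = 9 - 34 = -25
Denominator = 2*5*3 = 30
cos(theta2) = -25/30 = -5/6

-5/6


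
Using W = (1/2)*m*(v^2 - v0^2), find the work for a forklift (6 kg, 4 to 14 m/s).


Given: m = 6 kg, v0 = 4 m/s, v = 14 m/s
Using W = (1/2)*m*(v^2 - v0^2)
v^2 = 14^2 = 196
v0^2 = 4^2 = 16
v^2 - v0^2 = 196 - 16 = 180
W = (1/2)*6*180 = 540 J

540 J


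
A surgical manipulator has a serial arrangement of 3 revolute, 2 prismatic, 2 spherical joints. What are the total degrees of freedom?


Given: serial robot with 3 revolute, 2 prismatic, 2 spherical joints
DOF contribution per joint type: revolute=1, prismatic=1, spherical=3, fixed=0
DOF = 3*1 + 2*1 + 2*3
DOF = 11

11


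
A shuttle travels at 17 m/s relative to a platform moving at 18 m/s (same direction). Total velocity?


Given: object velocity = 17 m/s, platform velocity = 18 m/s (same direction)
Using classical velocity addition: v_total = v_object + v_platform
v_total = 17 + 18
v_total = 35 m/s

35 m/s


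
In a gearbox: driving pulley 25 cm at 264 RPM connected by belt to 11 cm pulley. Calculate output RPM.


Given: D1 = 25 cm, w1 = 264 RPM, D2 = 11 cm
Using D1*w1 = D2*w2
w2 = D1*w1 / D2
w2 = 25*264 / 11
w2 = 6600 / 11
w2 = 600 RPM

600 RPM


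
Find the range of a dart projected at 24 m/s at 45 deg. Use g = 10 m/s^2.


Given: v0 = 24 m/s, theta = 45 deg, g = 10 m/s^2
sin(2*45) = sin(90) = 1
Using R = v0^2 * sin(2*theta) / g
R = 24^2 * 1 / 10
R = 576 / 10
R = 288/5 m

288/5 m


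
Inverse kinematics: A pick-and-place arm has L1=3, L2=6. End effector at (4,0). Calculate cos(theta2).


Given: L1 = 3, L2 = 6, target (x, y) = (4, 0)
Using cos(theta2) = (x^2 + y^2 - L1^2 - L2^2) / (2*L1*L2)
x^2 + y^2 = 4^2 + 0 = 16
L1^2 + L2^2 = 9 + 36 = 45
Numerator = 16 - 45 = -29
Denominator = 2*3*6 = 36
cos(theta2) = -29/36 = -29/36

-29/36


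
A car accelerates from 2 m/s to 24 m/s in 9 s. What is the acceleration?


Given: initial velocity v0 = 2 m/s, final velocity v = 24 m/s, time t = 9 s
Using a = (v - v0) / t
a = (24 - 2) / 9
a = 22 / 9
a = 22/9 m/s^2

22/9 m/s^2


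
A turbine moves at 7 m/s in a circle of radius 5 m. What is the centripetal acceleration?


Given: v = 7 m/s, r = 5 m
Using a_c = v^2 / r
a_c = 7^2 / 5
a_c = 49 / 5
a_c = 49/5 m/s^2

49/5 m/s^2


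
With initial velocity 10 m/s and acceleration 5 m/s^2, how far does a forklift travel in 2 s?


Given: v0 = 10 m/s, a = 5 m/s^2, t = 2 s
Using s = v0*t + (1/2)*a*t^2
s = 10*2 + (1/2)*5*2^2
s = 20 + (1/2)*20
s = 20 + 10
s = 30

30 m


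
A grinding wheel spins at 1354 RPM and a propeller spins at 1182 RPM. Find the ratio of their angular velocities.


Given: RPM_A = 1354, RPM_B = 1182
omega = 2*pi*RPM/60, so omega_A/omega_B = RPM_A / RPM_B
omega_A/omega_B = 1354 / 1182
omega_A/omega_B = 677/591

677/591


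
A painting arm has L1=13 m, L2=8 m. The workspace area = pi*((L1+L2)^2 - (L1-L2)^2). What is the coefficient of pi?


Given: L1 = 13, L2 = 8
(L1+L2)^2 = (21)^2 = 441
(L1-L2)^2 = (5)^2 = 25
Difference = 441 - 25 = 416
This equals 4*L1*L2 = 4*13*8 = 416
Workspace area = 416*pi

416


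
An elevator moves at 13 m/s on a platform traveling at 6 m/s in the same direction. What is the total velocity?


Given: object velocity = 13 m/s, platform velocity = 6 m/s (same direction)
Using classical velocity addition: v_total = v_object + v_platform
v_total = 13 + 6
v_total = 19 m/s

19 m/s


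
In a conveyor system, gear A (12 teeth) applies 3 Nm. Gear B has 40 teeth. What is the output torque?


Given: N1 = 12, N2 = 40, T1 = 3 Nm
Using T2/T1 = N2/N1
T2 = T1 * N2 / N1
T2 = 3 * 40 / 12
T2 = 120 / 12
T2 = 10 Nm

10 Nm


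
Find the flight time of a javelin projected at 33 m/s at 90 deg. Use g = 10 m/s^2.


Given: v0 = 33 m/s, theta = 90 deg, g = 10 m/s^2
sin(90) = 1
Using T = 2*v0*sin(theta) / g
T = 2*33*1 / 10
T = 66 / 10
T = 33/5 s

33/5 s


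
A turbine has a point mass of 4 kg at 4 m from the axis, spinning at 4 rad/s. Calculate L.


Given: m = 4 kg, r = 4 m, omega = 4 rad/s
For a point mass: I = m*r^2
I = 4*4^2 = 4*16 = 64
L = I*omega = 64*4
L = 256 kg*m^2/s

256 kg*m^2/s


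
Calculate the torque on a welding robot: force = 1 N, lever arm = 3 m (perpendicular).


Given: F = 1 N, r = 3 m, angle = 90 deg (perpendicular)
Using tau = F * r * sin(90)
sin(90) = 1
tau = 1 * 3 * 1
tau = 3 Nm

3 Nm


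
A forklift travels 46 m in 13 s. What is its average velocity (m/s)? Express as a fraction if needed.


Given: distance d = 46 m, time t = 13 s
Using v = d / t
v = 46 / 13
v = 46/13 m/s

46/13 m/s


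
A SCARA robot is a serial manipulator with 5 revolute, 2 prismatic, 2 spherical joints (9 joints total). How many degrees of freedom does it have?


Given: serial robot with 5 revolute, 2 prismatic, 2 spherical joints
DOF contribution per joint type: revolute=1, prismatic=1, spherical=3, fixed=0
DOF = 5*1 + 2*1 + 2*3
DOF = 13

13


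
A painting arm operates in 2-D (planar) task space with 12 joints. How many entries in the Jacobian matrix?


Given: task space dimension = 2, joints = 12
Jacobian is a 2 x 12 matrix
Total entries = rows * columns
Total = 2 * 12
Total = 24

24


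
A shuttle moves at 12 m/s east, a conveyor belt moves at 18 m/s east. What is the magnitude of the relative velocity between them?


Given: v_A = 12 m/s east, v_B = 18 m/s east
Both move in the same direction; relative speed = |v_A - v_B|
|12 - 18| = |-6|
= 6 m/s

6 m/s


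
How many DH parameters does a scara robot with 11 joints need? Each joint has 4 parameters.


Given: 11 joints, 4 DH parameters per joint (d, theta, a, alpha)
Total DH parameters = number_of_joints * 4
Total = 11 * 4
Total = 44

44


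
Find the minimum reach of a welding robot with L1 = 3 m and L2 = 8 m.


Given: L1 = 3 m, L2 = 8 m
For a 2-link planar arm, min reach = |L1 - L2| (second link folded back)
Min reach = |3 - 8|
Min reach = 5 m

5 m


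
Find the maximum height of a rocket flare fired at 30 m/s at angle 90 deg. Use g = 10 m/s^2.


Given: v0 = 30 m/s, theta = 90 deg, g = 10 m/s^2
sin^2(90) = 1
Using H = v0^2 * sin^2(theta) / (2*g)
H = 30^2 * 1 / (2*10)
H = 900 * 1 / 20
H = 900 / 20
H = 45 m

45 m


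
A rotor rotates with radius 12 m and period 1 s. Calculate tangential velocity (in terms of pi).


Given: radius r = 12 m, period T = 1 s
Using v = 2*pi*r / T
v = 2*pi*12 / 1
v = 24*pi / 1
v = 24*pi m/s

24*pi m/s


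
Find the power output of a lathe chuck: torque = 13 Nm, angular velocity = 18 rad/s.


Given: tau = 13 Nm, omega = 18 rad/s
Using P = tau * omega
P = 13 * 18
P = 234 W

234 W


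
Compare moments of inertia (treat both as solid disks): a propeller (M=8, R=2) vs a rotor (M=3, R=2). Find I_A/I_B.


Given: M1=8 kg, R1=2 m, M2=3 kg, R2=2 m
For a disk: I = (1/2)*M*R^2, so I_A/I_B = (M1*R1^2)/(M2*R2^2)
M1*R1^2 = 8*4 = 32
M2*R2^2 = 3*4 = 12
I_A/I_B = 32/12 = 8/3

8/3


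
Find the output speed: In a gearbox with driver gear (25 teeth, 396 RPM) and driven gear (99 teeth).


Given: N1 = 25 teeth, w1 = 396 RPM, N2 = 99 teeth
Using N1*w1 = N2*w2
w2 = N1*w1 / N2
w2 = 25*396 / 99
w2 = 9900 / 99
w2 = 100 RPM

100 RPM


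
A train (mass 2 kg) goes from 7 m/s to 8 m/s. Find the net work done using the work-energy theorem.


Given: m = 2 kg, v0 = 7 m/s, v = 8 m/s
Using W = (1/2)*m*(v^2 - v0^2)
v^2 = 8^2 = 64
v0^2 = 7^2 = 49
v^2 - v0^2 = 64 - 49 = 15
W = (1/2)*2*15 = 15 J

15 J


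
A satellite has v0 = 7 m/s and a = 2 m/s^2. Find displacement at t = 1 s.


Given: v0 = 7 m/s, a = 2 m/s^2, t = 1 s
Using s = v0*t + (1/2)*a*t^2
s = 7*1 + (1/2)*2*1^2
s = 7 + (1/2)*2
s = 7 + 1
s = 8

8 m


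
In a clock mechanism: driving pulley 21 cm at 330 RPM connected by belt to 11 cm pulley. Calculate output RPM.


Given: D1 = 21 cm, w1 = 330 RPM, D2 = 11 cm
Using D1*w1 = D2*w2
w2 = D1*w1 / D2
w2 = 21*330 / 11
w2 = 6930 / 11
w2 = 630 RPM

630 RPM


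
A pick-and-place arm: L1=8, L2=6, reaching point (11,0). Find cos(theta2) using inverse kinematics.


Given: L1 = 8, L2 = 6, target (x, y) = (11, 0)
Using cos(theta2) = (x^2 + y^2 - L1^2 - L2^2) / (2*L1*L2)
x^2 + y^2 = 11^2 + 0 = 121
L1^2 + L2^2 = 64 + 36 = 100
Numerator = 121 - 100 = 21
Denominator = 2*8*6 = 96
cos(theta2) = 21/96 = 7/32

7/32


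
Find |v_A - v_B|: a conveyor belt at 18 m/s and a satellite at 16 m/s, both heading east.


Given: v_A = 18 m/s east, v_B = 16 m/s east
Both move in the same direction; relative speed = |v_A - v_B|
|18 - 16| = |2|
= 2 m/s

2 m/s


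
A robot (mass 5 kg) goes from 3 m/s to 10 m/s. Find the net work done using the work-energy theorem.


Given: m = 5 kg, v0 = 3 m/s, v = 10 m/s
Using W = (1/2)*m*(v^2 - v0^2)
v^2 = 10^2 = 100
v0^2 = 3^2 = 9
v^2 - v0^2 = 100 - 9 = 91
W = (1/2)*5*91 = 455/2 J

455/2 J


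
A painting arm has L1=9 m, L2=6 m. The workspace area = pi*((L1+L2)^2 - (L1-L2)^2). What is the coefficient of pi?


Given: L1 = 9, L2 = 6
(L1+L2)^2 = (15)^2 = 225
(L1-L2)^2 = (3)^2 = 9
Difference = 225 - 9 = 216
This equals 4*L1*L2 = 4*9*6 = 216
Workspace area = 216*pi

216


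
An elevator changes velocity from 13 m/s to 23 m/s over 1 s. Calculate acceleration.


Given: initial velocity v0 = 13 m/s, final velocity v = 23 m/s, time t = 1 s
Using a = (v - v0) / t
a = (23 - 13) / 1
a = 10 / 1
a = 10 m/s^2

10 m/s^2


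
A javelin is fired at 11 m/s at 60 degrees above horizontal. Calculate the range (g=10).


Given: v0 = 11 m/s, theta = 60 deg, g = 10 m/s^2
sin(2*60) = sin(120) = sqrt(3)/2
Using R = v0^2 * sin(2*theta) / g
R = 11^2 * (sqrt(3)/2) / 10
R = 121 * sqrt(3) / 20
R = 121/20*sqrt(3) m

121/20*sqrt(3) m


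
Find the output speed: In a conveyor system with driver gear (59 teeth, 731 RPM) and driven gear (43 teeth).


Given: N1 = 59 teeth, w1 = 731 RPM, N2 = 43 teeth
Using N1*w1 = N2*w2
w2 = N1*w1 / N2
w2 = 59*731 / 43
w2 = 43129 / 43
w2 = 1003 RPM

1003 RPM


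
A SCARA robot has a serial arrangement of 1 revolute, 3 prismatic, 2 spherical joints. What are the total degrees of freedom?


Given: serial robot with 1 revolute, 3 prismatic, 2 spherical joints
DOF contribution per joint type: revolute=1, prismatic=1, spherical=3, fixed=0
DOF = 1*1 + 3*1 + 2*3
DOF = 10

10


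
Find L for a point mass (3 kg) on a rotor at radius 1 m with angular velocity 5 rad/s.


Given: m = 3 kg, r = 1 m, omega = 5 rad/s
For a point mass: I = m*r^2
I = 3*1^2 = 3*1 = 3
L = I*omega = 3*5
L = 15 kg*m^2/s

15 kg*m^2/s


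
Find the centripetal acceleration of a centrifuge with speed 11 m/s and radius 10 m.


Given: v = 11 m/s, r = 10 m
Using a_c = v^2 / r
a_c = 11^2 / 10
a_c = 121 / 10
a_c = 121/10 m/s^2

121/10 m/s^2


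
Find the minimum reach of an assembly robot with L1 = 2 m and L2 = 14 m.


Given: L1 = 2 m, L2 = 14 m
For a 2-link planar arm, min reach = |L1 - L2| (second link folded back)
Min reach = |2 - 14|
Min reach = 12 m

12 m


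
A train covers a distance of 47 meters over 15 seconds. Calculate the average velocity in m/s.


Given: distance d = 47 m, time t = 15 s
Using v = d / t
v = 47 / 15
v = 47/15 m/s

47/15 m/s


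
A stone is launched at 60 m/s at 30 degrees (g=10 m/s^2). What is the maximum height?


Given: v0 = 60 m/s, theta = 30 deg, g = 10 m/s^2
sin^2(30) = 1/4
Using H = v0^2 * sin^2(theta) / (2*g)
H = 60^2 * 1/4 / (2*10)
H = 3600 * 1/4 / 20
H = 900 / 20
H = 45 m

45 m


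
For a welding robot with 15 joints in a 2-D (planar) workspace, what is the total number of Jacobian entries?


Given: task space dimension = 2, joints = 15
Jacobian is a 2 x 15 matrix
Total entries = rows * columns
Total = 2 * 15
Total = 30

30


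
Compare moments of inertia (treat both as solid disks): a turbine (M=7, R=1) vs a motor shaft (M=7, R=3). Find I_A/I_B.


Given: M1=7 kg, R1=1 m, M2=7 kg, R2=3 m
For a disk: I = (1/2)*M*R^2, so I_A/I_B = (M1*R1^2)/(M2*R2^2)
M1*R1^2 = 7*1 = 7
M2*R2^2 = 7*9 = 63
I_A/I_B = 7/63 = 1/9

1/9


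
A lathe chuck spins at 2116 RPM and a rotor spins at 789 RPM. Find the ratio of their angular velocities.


Given: RPM_A = 2116, RPM_B = 789
omega = 2*pi*RPM/60, so omega_A/omega_B = RPM_A / RPM_B
omega_A/omega_B = 2116 / 789
omega_A/omega_B = 2116/789

2116/789


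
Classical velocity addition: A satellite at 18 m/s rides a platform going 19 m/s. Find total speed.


Given: object velocity = 18 m/s, platform velocity = 19 m/s (same direction)
Using classical velocity addition: v_total = v_object + v_platform
v_total = 18 + 19
v_total = 37 m/s

37 m/s


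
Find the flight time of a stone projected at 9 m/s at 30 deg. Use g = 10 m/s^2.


Given: v0 = 9 m/s, theta = 30 deg, g = 10 m/s^2
sin(30) = 1/2
Using T = 2*v0*sin(theta) / g
T = 2*9*1/2 / 10
T = 9 / 10
T = 9/10 s

9/10 s


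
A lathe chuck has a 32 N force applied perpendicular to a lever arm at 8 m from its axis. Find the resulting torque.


Given: F = 32 N, r = 8 m, angle = 90 deg (perpendicular)
Using tau = F * r * sin(90)
sin(90) = 1
tau = 32 * 8 * 1
tau = 256 Nm

256 Nm


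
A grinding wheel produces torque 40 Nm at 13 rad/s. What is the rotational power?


Given: tau = 40 Nm, omega = 13 rad/s
Using P = tau * omega
P = 40 * 13
P = 520 W

520 W


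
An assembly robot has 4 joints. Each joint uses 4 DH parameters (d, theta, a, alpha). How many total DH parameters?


Given: 4 joints, 4 DH parameters per joint (d, theta, a, alpha)
Total DH parameters = number_of_joints * 4
Total = 4 * 4
Total = 16

16


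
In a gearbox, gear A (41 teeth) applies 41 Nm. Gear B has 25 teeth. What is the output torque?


Given: N1 = 41, N2 = 25, T1 = 41 Nm
Using T2/T1 = N2/N1
T2 = T1 * N2 / N1
T2 = 41 * 25 / 41
T2 = 1025 / 41
T2 = 25 Nm

25 Nm


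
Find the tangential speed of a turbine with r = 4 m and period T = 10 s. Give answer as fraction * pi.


Given: radius r = 4 m, period T = 10 s
Using v = 2*pi*r / T
v = 2*pi*4 / 10
v = 8*pi / 10
v = 4/5*pi m/s

4/5*pi m/s


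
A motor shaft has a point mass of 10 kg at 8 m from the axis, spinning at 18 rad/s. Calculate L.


Given: m = 10 kg, r = 8 m, omega = 18 rad/s
For a point mass: I = m*r^2
I = 10*8^2 = 10*64 = 640
L = I*omega = 640*18
L = 11520 kg*m^2/s

11520 kg*m^2/s


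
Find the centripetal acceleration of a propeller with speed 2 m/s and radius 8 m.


Given: v = 2 m/s, r = 8 m
Using a_c = v^2 / r
a_c = 2^2 / 8
a_c = 4 / 8
a_c = 1/2 m/s^2

1/2 m/s^2


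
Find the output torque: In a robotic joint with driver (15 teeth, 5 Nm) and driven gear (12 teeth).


Given: N1 = 15, N2 = 12, T1 = 5 Nm
Using T2/T1 = N2/N1
T2 = T1 * N2 / N1
T2 = 5 * 12 / 15
T2 = 60 / 15
T2 = 4 Nm

4 Nm


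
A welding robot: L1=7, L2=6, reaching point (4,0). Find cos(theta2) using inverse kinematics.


Given: L1 = 7, L2 = 6, target (x, y) = (4, 0)
Using cos(theta2) = (x^2 + y^2 - L1^2 - L2^2) / (2*L1*L2)
x^2 + y^2 = 4^2 + 0 = 16
L1^2 + L2^2 = 49 + 36 = 85
Numerator = 16 - 85 = -69
Denominator = 2*7*6 = 84
cos(theta2) = -69/84 = -23/28

-23/28


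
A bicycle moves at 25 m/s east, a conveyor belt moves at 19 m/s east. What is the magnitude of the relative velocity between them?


Given: v_A = 25 m/s east, v_B = 19 m/s east
Both move in the same direction; relative speed = |v_A - v_B|
|25 - 19| = |6|
= 6 m/s

6 m/s


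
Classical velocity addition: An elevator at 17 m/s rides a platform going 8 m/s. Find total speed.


Given: object velocity = 17 m/s, platform velocity = 8 m/s (same direction)
Using classical velocity addition: v_total = v_object + v_platform
v_total = 17 + 8
v_total = 25 m/s

25 m/s


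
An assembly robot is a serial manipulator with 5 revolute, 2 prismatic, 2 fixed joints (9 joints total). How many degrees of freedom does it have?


Given: serial robot with 5 revolute, 2 prismatic, 2 fixed joints
DOF contribution per joint type: revolute=1, prismatic=1, spherical=3, fixed=0
DOF = 5*1 + 2*1 + 2*0
DOF = 7

7


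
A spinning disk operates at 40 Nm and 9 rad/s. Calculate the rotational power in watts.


Given: tau = 40 Nm, omega = 9 rad/s
Using P = tau * omega
P = 40 * 9
P = 360 W

360 W


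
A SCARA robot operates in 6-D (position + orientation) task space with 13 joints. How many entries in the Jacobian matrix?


Given: task space dimension = 6, joints = 13
Jacobian is a 6 x 13 matrix
Total entries = rows * columns
Total = 6 * 13
Total = 78

78


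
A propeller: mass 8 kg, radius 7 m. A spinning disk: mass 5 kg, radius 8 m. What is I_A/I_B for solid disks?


Given: M1=8 kg, R1=7 m, M2=5 kg, R2=8 m
For a disk: I = (1/2)*M*R^2, so I_A/I_B = (M1*R1^2)/(M2*R2^2)
M1*R1^2 = 8*49 = 392
M2*R2^2 = 5*64 = 320
I_A/I_B = 392/320 = 49/40

49/40


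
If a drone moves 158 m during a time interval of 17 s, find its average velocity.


Given: distance d = 158 m, time t = 17 s
Using v = d / t
v = 158 / 17
v = 158/17 m/s

158/17 m/s


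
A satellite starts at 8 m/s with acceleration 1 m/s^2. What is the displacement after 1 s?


Given: v0 = 8 m/s, a = 1 m/s^2, t = 1 s
Using s = v0*t + (1/2)*a*t^2
s = 8*1 + (1/2)*1*1^2
s = 8 + (1/2)*1
s = 8 + 1/2
s = 17/2

17/2 m


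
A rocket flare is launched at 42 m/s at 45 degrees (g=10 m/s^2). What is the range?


Given: v0 = 42 m/s, theta = 45 deg, g = 10 m/s^2
sin(2*45) = sin(90) = 1
Using R = v0^2 * sin(2*theta) / g
R = 42^2 * 1 / 10
R = 1764 / 10
R = 882/5 m

882/5 m


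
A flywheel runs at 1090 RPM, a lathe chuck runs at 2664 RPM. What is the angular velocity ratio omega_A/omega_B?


Given: RPM_A = 1090, RPM_B = 2664
omega = 2*pi*RPM/60, so omega_A/omega_B = RPM_A / RPM_B
omega_A/omega_B = 1090 / 2664
omega_A/omega_B = 545/1332

545/1332


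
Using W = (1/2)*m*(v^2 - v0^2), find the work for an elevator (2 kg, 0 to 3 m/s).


Given: m = 2 kg, v0 = 0 m/s, v = 3 m/s
Using W = (1/2)*m*(v^2 - v0^2)
v^2 = 3^2 = 9
v0^2 = 0^2 = 0
v^2 - v0^2 = 9 - 0 = 9
W = (1/2)*2*9 = 9 J

9 J


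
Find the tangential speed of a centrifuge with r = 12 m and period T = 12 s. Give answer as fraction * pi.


Given: radius r = 12 m, period T = 12 s
Using v = 2*pi*r / T
v = 2*pi*12 / 12
v = 24*pi / 12
v = 2*pi m/s

2*pi m/s


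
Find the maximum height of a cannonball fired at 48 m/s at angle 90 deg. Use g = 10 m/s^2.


Given: v0 = 48 m/s, theta = 90 deg, g = 10 m/s^2
sin^2(90) = 1
Using H = v0^2 * sin^2(theta) / (2*g)
H = 48^2 * 1 / (2*10)
H = 2304 * 1 / 20
H = 2304 / 20
H = 576/5 m

576/5 m


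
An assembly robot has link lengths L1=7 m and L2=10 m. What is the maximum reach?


Given: L1 = 7 m, L2 = 10 m
For a 2-link planar arm, max reach = L1 + L2 (fully extended)
Max reach = 7 + 10
Max reach = 17 m

17 m


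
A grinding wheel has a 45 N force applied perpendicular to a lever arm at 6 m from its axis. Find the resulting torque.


Given: F = 45 N, r = 6 m, angle = 90 deg (perpendicular)
Using tau = F * r * sin(90)
sin(90) = 1
tau = 45 * 6 * 1
tau = 270 Nm

270 Nm


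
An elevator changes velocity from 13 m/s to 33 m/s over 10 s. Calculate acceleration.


Given: initial velocity v0 = 13 m/s, final velocity v = 33 m/s, time t = 10 s
Using a = (v - v0) / t
a = (33 - 13) / 10
a = 20 / 10
a = 2 m/s^2

2 m/s^2


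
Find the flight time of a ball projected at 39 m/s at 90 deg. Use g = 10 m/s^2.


Given: v0 = 39 m/s, theta = 90 deg, g = 10 m/s^2
sin(90) = 1
Using T = 2*v0*sin(theta) / g
T = 2*39*1 / 10
T = 78 / 10
T = 39/5 s

39/5 s


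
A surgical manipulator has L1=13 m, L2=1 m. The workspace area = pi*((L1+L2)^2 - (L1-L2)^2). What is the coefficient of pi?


Given: L1 = 13, L2 = 1
(L1+L2)^2 = (14)^2 = 196
(L1-L2)^2 = (12)^2 = 144
Difference = 196 - 144 = 52
This equals 4*L1*L2 = 4*13*1 = 52
Workspace area = 52*pi

52


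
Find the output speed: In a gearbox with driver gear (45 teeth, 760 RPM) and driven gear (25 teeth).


Given: N1 = 45 teeth, w1 = 760 RPM, N2 = 25 teeth
Using N1*w1 = N2*w2
w2 = N1*w1 / N2
w2 = 45*760 / 25
w2 = 34200 / 25
w2 = 1368 RPM

1368 RPM


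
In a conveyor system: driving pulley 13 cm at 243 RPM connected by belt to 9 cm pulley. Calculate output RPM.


Given: D1 = 13 cm, w1 = 243 RPM, D2 = 9 cm
Using D1*w1 = D2*w2
w2 = D1*w1 / D2
w2 = 13*243 / 9
w2 = 3159 / 9
w2 = 351 RPM

351 RPM


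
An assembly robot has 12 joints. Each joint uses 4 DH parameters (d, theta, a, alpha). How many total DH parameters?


Given: 12 joints, 4 DH parameters per joint (d, theta, a, alpha)
Total DH parameters = number_of_joints * 4
Total = 12 * 4
Total = 48

48


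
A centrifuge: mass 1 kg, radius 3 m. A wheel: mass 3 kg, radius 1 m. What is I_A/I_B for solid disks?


Given: M1=1 kg, R1=3 m, M2=3 kg, R2=1 m
For a disk: I = (1/2)*M*R^2, so I_A/I_B = (M1*R1^2)/(M2*R2^2)
M1*R1^2 = 1*9 = 9
M2*R2^2 = 3*1 = 3
I_A/I_B = 9/3 = 3

3


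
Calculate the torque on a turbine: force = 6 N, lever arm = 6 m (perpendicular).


Given: F = 6 N, r = 6 m, angle = 90 deg (perpendicular)
Using tau = F * r * sin(90)
sin(90) = 1
tau = 6 * 6 * 1
tau = 36 Nm

36 Nm


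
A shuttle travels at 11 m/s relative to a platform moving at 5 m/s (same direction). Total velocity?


Given: object velocity = 11 m/s, platform velocity = 5 m/s (same direction)
Using classical velocity addition: v_total = v_object + v_platform
v_total = 11 + 5
v_total = 16 m/s

16 m/s


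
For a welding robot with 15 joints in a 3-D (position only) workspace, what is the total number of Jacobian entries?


Given: task space dimension = 3, joints = 15
Jacobian is a 3 x 15 matrix
Total entries = rows * columns
Total = 3 * 15
Total = 45

45


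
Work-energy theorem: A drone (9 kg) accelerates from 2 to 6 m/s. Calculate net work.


Given: m = 9 kg, v0 = 2 m/s, v = 6 m/s
Using W = (1/2)*m*(v^2 - v0^2)
v^2 = 6^2 = 36
v0^2 = 2^2 = 4
v^2 - v0^2 = 36 - 4 = 32
W = (1/2)*9*32 = 144 J

144 J


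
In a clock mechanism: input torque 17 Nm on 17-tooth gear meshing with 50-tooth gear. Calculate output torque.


Given: N1 = 17, N2 = 50, T1 = 17 Nm
Using T2/T1 = N2/N1
T2 = T1 * N2 / N1
T2 = 17 * 50 / 17
T2 = 850 / 17
T2 = 50 Nm

50 Nm


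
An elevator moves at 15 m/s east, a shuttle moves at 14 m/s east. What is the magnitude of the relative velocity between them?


Given: v_A = 15 m/s east, v_B = 14 m/s east
Both move in the same direction; relative speed = |v_A - v_B|
|15 - 14| = |1|
= 1 m/s

1 m/s


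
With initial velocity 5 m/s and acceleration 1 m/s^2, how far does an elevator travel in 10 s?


Given: v0 = 5 m/s, a = 1 m/s^2, t = 10 s
Using s = v0*t + (1/2)*a*t^2
s = 5*10 + (1/2)*1*10^2
s = 50 + (1/2)*100
s = 50 + 50
s = 100

100 m


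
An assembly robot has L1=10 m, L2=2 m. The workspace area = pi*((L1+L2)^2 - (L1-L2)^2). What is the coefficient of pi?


Given: L1 = 10, L2 = 2
(L1+L2)^2 = (12)^2 = 144
(L1-L2)^2 = (8)^2 = 64
Difference = 144 - 64 = 80
This equals 4*L1*L2 = 4*10*2 = 80
Workspace area = 80*pi

80


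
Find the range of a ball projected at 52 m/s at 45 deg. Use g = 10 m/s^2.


Given: v0 = 52 m/s, theta = 45 deg, g = 10 m/s^2
sin(2*45) = sin(90) = 1
Using R = v0^2 * sin(2*theta) / g
R = 52^2 * 1 / 10
R = 2704 / 10
R = 1352/5 m

1352/5 m


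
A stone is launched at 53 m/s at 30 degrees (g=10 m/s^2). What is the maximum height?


Given: v0 = 53 m/s, theta = 30 deg, g = 10 m/s^2
sin^2(30) = 1/4
Using H = v0^2 * sin^2(theta) / (2*g)
H = 53^2 * 1/4 / (2*10)
H = 2809 * 1/4 / 20
H = 2809/4 / 20
H = 2809/80 m

2809/80 m


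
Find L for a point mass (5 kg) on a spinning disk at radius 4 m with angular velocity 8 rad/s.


Given: m = 5 kg, r = 4 m, omega = 8 rad/s
For a point mass: I = m*r^2
I = 5*4^2 = 5*16 = 80
L = I*omega = 80*8
L = 640 kg*m^2/s

640 kg*m^2/s


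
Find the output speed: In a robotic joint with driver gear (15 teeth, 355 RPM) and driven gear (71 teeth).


Given: N1 = 15 teeth, w1 = 355 RPM, N2 = 71 teeth
Using N1*w1 = N2*w2
w2 = N1*w1 / N2
w2 = 15*355 / 71
w2 = 5325 / 71
w2 = 75 RPM

75 RPM


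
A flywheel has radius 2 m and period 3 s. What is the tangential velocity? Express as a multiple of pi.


Given: radius r = 2 m, period T = 3 s
Using v = 2*pi*r / T
v = 2*pi*2 / 3
v = 4*pi / 3
v = 4/3*pi m/s

4/3*pi m/s


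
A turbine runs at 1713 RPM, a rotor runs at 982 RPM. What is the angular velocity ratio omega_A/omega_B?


Given: RPM_A = 1713, RPM_B = 982
omega = 2*pi*RPM/60, so omega_A/omega_B = RPM_A / RPM_B
omega_A/omega_B = 1713 / 982
omega_A/omega_B = 1713/982

1713/982


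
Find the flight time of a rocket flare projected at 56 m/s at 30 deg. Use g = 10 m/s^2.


Given: v0 = 56 m/s, theta = 30 deg, g = 10 m/s^2
sin(30) = 1/2
Using T = 2*v0*sin(theta) / g
T = 2*56*1/2 / 10
T = 56 / 10
T = 28/5 s

28/5 s


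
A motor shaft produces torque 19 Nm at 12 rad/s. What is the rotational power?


Given: tau = 19 Nm, omega = 12 rad/s
Using P = tau * omega
P = 19 * 12
P = 228 W

228 W


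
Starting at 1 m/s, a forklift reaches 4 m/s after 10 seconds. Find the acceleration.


Given: initial velocity v0 = 1 m/s, final velocity v = 4 m/s, time t = 10 s
Using a = (v - v0) / t
a = (4 - 1) / 10
a = 3 / 10
a = 3/10 m/s^2

3/10 m/s^2


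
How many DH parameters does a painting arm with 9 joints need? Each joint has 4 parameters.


Given: 9 joints, 4 DH parameters per joint (d, theta, a, alpha)
Total DH parameters = number_of_joints * 4
Total = 9 * 4
Total = 36

36


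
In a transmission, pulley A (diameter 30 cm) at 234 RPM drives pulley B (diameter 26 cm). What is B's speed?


Given: D1 = 30 cm, w1 = 234 RPM, D2 = 26 cm
Using D1*w1 = D2*w2
w2 = D1*w1 / D2
w2 = 30*234 / 26
w2 = 7020 / 26
w2 = 270 RPM

270 RPM


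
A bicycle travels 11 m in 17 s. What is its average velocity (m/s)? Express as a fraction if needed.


Given: distance d = 11 m, time t = 17 s
Using v = d / t
v = 11 / 17
v = 11/17 m/s

11/17 m/s


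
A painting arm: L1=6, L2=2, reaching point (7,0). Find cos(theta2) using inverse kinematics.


Given: L1 = 6, L2 = 2, target (x, y) = (7, 0)
Using cos(theta2) = (x^2 + y^2 - L1^2 - L2^2) / (2*L1*L2)
x^2 + y^2 = 7^2 + 0 = 49
L1^2 + L2^2 = 36 + 4 = 40
Numerator = 49 - 40 = 9
Denominator = 2*6*2 = 24
cos(theta2) = 9/24 = 3/8

3/8


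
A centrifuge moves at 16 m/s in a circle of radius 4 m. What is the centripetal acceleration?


Given: v = 16 m/s, r = 4 m
Using a_c = v^2 / r
a_c = 16^2 / 4
a_c = 256 / 4
a_c = 64 m/s^2

64 m/s^2


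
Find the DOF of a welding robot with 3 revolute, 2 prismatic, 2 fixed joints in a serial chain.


Given: serial robot with 3 revolute, 2 prismatic, 2 fixed joints
DOF contribution per joint type: revolute=1, prismatic=1, spherical=3, fixed=0
DOF = 3*1 + 2*1 + 2*0
DOF = 5

5


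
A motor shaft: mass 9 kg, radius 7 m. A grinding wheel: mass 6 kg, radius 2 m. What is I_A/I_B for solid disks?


Given: M1=9 kg, R1=7 m, M2=6 kg, R2=2 m
For a disk: I = (1/2)*M*R^2, so I_A/I_B = (M1*R1^2)/(M2*R2^2)
M1*R1^2 = 9*49 = 441
M2*R2^2 = 6*4 = 24
I_A/I_B = 441/24 = 147/8

147/8


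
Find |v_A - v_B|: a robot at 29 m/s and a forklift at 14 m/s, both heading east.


Given: v_A = 29 m/s east, v_B = 14 m/s east
Both move in the same direction; relative speed = |v_A - v_B|
|29 - 14| = |15|
= 15 m/s

15 m/s
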